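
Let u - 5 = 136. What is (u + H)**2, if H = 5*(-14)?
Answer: 5041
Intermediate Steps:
u = 141 (u = 5 + 136 = 141)
H = -70
(u + H)**2 = (141 - 70)**2 = 71**2 = 5041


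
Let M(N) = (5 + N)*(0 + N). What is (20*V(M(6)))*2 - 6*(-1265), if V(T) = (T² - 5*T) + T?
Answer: 171270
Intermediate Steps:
M(N) = N*(5 + N) (M(N) = (5 + N)*N = N*(5 + N))
V(T) = T² - 4*T
(20*V(M(6)))*2 - 6*(-1265) = (20*((6*(5 + 6))*(-4 + 6*(5 + 6))))*2 - 6*(-1265) = (20*((6*11)*(-4 + 6*11)))*2 + 7590 = (20*(66*(-4 + 66)))*2 + 7590 = (20*(66*62))*2 + 7590 = (20*4092)*2 + 7590 = 81840*2 + 7590 = 163680 + 7590 = 171270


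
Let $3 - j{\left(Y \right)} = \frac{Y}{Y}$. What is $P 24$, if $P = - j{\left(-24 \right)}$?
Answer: $-48$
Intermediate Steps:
$j{\left(Y \right)} = 2$ ($j{\left(Y \right)} = 3 - \frac{Y}{Y} = 3 - 1 = 2$)
$P = -2$ ($P = \left(-1\right) 2 = -2$)
$P 24 = \left(-2\right) 24 = -48$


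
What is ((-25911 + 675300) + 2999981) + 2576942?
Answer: 6226312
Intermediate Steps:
((-25911 + 675300) + 2999981) + 2576942 = (649389 + 2999981) + 2576942 = 3649370 + 2576942 = 6226312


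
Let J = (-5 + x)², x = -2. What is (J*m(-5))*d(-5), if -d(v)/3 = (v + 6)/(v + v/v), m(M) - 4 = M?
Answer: -147/4 ≈ -36.750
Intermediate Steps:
m(M) = 4 + M
J = 49 (J = (-5 - 2)² = (-7)² = 49)
d(v) = -3*(6 + v)/(1 + v) (d(v) = -3*(v + 6)/(v + v/v) = -3*(6 + v)/(v + 1) = -3*(6 + v)/(1 + v))
(J*m(-5))*d(-5) = (49*(4 - 5))*(3*(-6 - 1*(-5))/(1 - 5)) = (49*(-1))*(3*(-6 + 5)/(-4)) = -147*(-1)*(-1)/4 = -49*¾ = -147/4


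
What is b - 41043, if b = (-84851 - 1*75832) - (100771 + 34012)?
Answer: -336509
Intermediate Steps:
b = -295466 (b = (-84851 - 75832) - 1*134783 = -160683 - 134783 = -295466)
b - 41043 = -295466 - 41043 = -336509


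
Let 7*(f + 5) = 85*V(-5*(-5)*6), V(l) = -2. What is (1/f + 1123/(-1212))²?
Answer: 56977212601/61732371600 ≈ 0.92297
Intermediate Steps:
f = -205/7 (f = -5 + (85*(-2))/7 = -5 + (⅐)*(-170) = -5 - 170/7 = -205/7 ≈ -29.286)
(1/f + 1123/(-1212))² = (1/(-205/7) + 1123/(-1212))² = (-7/205 + 1123*(-1/1212))² = (-7/205 - 1123/1212)² = (-238699/248460)² = 56977212601/61732371600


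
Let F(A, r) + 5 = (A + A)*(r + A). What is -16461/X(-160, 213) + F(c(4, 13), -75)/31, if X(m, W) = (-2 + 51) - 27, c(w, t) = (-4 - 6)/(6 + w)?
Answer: -507057/682 ≈ -743.49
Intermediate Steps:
c(w, t) = -10/(6 + w)
X(m, W) = 22 (X(m, W) = 49 - 27 = 22)
F(A, r) = -5 + 2*A*(A + r) (F(A, r) = -5 + (A + A)*(r + A) = -5 + (2*A)*(A + r) = -5 + 2*A*(A + r))
-16461/X(-160, 213) + F(c(4, 13), -75)/31 = -16461/22 + (-5 + 2*(-10/(6 + 4))² + 2*(-10/(6 + 4))*(-75))/31 = -16461*1/22 + (-5 + 2*(-10/10)² + 2*(-10/10)*(-75))*(1/31) = -16461/22 + (-5 + 2*(-10*⅒)² + 2*(-10*⅒)*(-75))*(1/31) = -16461/22 + (-5 + 2*(-1)² + 2*(-1)*(-75))*(1/31) = -16461/22 + (-5 + 2*1 + 150)*(1/31) = -16461/22 + (-5 + 2 + 150)*(1/31) = -16461/22 + 147*(1/31) = -16461/22 + 147/31 = -507057/682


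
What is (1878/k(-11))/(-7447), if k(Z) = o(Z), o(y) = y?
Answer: 1878/81917 ≈ 0.022926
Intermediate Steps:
k(Z) = Z
(1878/k(-11))/(-7447) = (1878/(-11))/(-7447) = (1878*(-1/11))*(-1/7447) = -1878/11*(-1/7447) = 1878/81917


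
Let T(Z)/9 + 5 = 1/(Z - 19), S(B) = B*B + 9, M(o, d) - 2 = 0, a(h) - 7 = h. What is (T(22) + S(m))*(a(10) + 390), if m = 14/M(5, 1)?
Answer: 6512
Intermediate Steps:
a(h) = 7 + h
M(o, d) = 2 (M(o, d) = 2 + 0 = 2)
m = 7 (m = 14/2 = 14*(½) = 7)
S(B) = 9 + B² (S(B) = B² + 9 = 9 + B²)
T(Z) = -45 + 9/(-19 + Z) (T(Z) = -45 + 9/(Z - 19) = -45 + 9/(-19 + Z))
(T(22) + S(m))*(a(10) + 390) = (9*(96 - 5*22)/(-19 + 22) + (9 + 7²))*((7 + 10) + 390) = (9*(96 - 110)/3 + (9 + 49))*(17 + 390) = (9*(⅓)*(-14) + 58)*407 = (-42 + 58)*407 = 16*407 = 6512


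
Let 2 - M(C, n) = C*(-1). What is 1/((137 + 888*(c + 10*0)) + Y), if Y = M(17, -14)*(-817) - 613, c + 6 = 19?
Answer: -1/4455 ≈ -0.00022447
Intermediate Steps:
c = 13 (c = -6 + 19 = 13)
M(C, n) = 2 + C (M(C, n) = 2 - C*(-1) = 2 - (-1)*C = 2 + C)
Y = -16136 (Y = (2 + 17)*(-817) - 613 = 19*(-817) - 613 = -15523 - 613 = -16136)
1/((137 + 888*(c + 10*0)) + Y) = 1/((137 + 888*(13 + 10*0)) - 16136) = 1/((137 + 888*(13 + 0)) - 16136) = 1/((137 + 888*13) - 16136) = 1/((137 + 11544) - 16136) = 1/(11681 - 16136) = 1/(-4455) = -1/4455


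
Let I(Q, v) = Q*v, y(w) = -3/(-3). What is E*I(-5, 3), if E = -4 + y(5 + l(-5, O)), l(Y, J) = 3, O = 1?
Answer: 45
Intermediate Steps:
y(w) = 1 (y(w) = -3*(-⅓) = 1)
E = -3 (E = -4 + 1 = -3)
E*I(-5, 3) = -(-15)*3 = -3*(-15) = 45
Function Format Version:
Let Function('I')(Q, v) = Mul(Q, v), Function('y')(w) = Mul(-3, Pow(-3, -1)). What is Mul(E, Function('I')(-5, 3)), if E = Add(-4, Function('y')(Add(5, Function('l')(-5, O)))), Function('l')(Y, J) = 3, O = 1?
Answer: 45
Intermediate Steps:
Function('y')(w) = 1 (Function('y')(w) = Mul(-3, Rational(-1, 3)) = 1)
E = -3 (E = Add(-4, 1) = -3)
Mul(E, Function('I')(-5, 3)) = Mul(-3, Mul(-5, 3)) = Mul(-3, -15) = 45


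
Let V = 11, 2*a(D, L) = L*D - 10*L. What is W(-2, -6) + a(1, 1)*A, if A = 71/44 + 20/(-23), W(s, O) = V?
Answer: 15487/2024 ≈ 7.6517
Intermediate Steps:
a(D, L) = -5*L + D*L/2 (a(D, L) = (L*D - 10*L)/2 = (D*L - 10*L)/2 = (-10*L + D*L)/2 = -5*L + D*L/2)
W(s, O) = 11
A = 753/1012 (A = 71*(1/44) + 20*(-1/23) = 71/44 - 20/23 = 753/1012 ≈ 0.74407)
W(-2, -6) + a(1, 1)*A = 11 + ((½)*1*(-10 + 1))*(753/1012) = 11 + ((½)*1*(-9))*(753/1012) = 11 - 9/2*753/1012 = 11 - 6777/2024 = 15487/2024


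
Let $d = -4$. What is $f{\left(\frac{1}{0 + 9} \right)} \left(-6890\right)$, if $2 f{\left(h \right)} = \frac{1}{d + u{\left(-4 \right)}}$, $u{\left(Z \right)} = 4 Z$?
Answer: $\frac{689}{4} \approx 172.25$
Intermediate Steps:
$f{\left(h \right)} = - \frac{1}{40}$ ($f{\left(h \right)} = \frac{1}{2 \left(-4 + 4 \left(-4\right)\right)} = \frac{1}{2 \left(-4 - 16\right)} = \frac{1}{2 \left(-20\right)} = \frac{1}{2} \left(- \frac{1}{20}\right) = - \frac{1}{40}$)
$f{\left(\frac{1}{0 + 9} \right)} \left(-6890\right) = \left(- \frac{1}{40}\right) \left(-6890\right) = \frac{689}{4}$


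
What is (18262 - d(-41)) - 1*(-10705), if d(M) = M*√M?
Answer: 28967 + 41*I*√41 ≈ 28967.0 + 262.53*I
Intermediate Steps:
d(M) = M^(3/2)
(18262 - d(-41)) - 1*(-10705) = (18262 - (-41)^(3/2)) - 1*(-10705) = (18262 - (-41)*I*√41) + 10705 = (18262 + 41*I*√41) + 10705 = 28967 + 41*I*√41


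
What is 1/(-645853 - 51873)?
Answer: -1/697726 ≈ -1.4332e-6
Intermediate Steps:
1/(-645853 - 51873) = 1/(-697726) = -1/697726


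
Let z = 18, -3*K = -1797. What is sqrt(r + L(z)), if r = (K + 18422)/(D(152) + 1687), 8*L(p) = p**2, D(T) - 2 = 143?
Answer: 31*sqrt(44426)/916 ≈ 7.1332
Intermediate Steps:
K = 599 (K = -1/3*(-1797) = 599)
D(T) = 145 (D(T) = 2 + 143 = 145)
L(p) = p**2/8
r = 19021/1832 (r = (599 + 18422)/(145 + 1687) = 19021/1832 ≈ 10.383)
sqrt(r + L(z)) = sqrt(19021/1832 + (1/8)*18**2) = sqrt(19021/1832 + (1/8)*324) = sqrt(19021/1832 + 81/2) = sqrt(93217/1832) = 31*sqrt(44426)/916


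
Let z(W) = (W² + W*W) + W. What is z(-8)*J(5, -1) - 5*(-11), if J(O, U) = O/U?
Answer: -545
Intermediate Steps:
z(W) = W + 2*W² (z(W) = (W² + W²) + W = 2*W² + W = W + 2*W²)
z(-8)*J(5, -1) - 5*(-11) = (-8*(1 + 2*(-8)))*(5/(-1)) - 5*(-11) = (-8*(1 - 16))*(5*(-1)) + 55 = -8*(-15)*(-5) + 55 = 120*(-5) + 55 = -600 + 55 = -545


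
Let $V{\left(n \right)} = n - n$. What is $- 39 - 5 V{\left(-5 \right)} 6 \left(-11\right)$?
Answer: $0$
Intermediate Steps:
$V{\left(n \right)} = 0$
$- 39 - 5 V{\left(-5 \right)} 6 \left(-11\right) = - 39 \left(-5\right) 0 \cdot 6 \left(-11\right) = - 39 \cdot 0 \cdot 6 \left(-11\right) = \left(-39\right) 0 \left(-11\right) = 0 \left(-11\right) = 0$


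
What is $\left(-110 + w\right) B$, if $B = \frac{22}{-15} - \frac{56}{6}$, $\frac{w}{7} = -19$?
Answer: $\frac{13122}{5} \approx 2624.4$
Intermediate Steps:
$w = -133$ ($w = 7 \left(-19\right) = -133$)
$B = - \frac{54}{5}$ ($B = 22 \left(- \frac{1}{15}\right) - \frac{28}{3} = - \frac{22}{15} - \frac{28}{3} = - \frac{54}{5} \approx -10.8$)
$\left(-110 + w\right) B = \left(-110 - 133\right) \left(- \frac{54}{5}\right) = \left(-243\right) \left(- \frac{54}{5}\right) = \frac{13122}{5}$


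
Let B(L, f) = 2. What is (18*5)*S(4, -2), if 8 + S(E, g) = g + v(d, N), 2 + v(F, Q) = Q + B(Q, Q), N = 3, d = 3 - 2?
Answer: -630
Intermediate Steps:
d = 1
v(F, Q) = Q (v(F, Q) = -2 + (Q + 2) = -2 + (2 + Q) = Q)
S(E, g) = -5 + g (S(E, g) = -8 + (g + 3) = -8 + (3 + g) = -5 + g)
(18*5)*S(4, -2) = (18*5)*(-5 - 2) = 90*(-7) = -630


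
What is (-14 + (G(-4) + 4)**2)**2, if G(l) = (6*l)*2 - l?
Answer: 2515396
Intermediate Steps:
G(l) = 11*l (G(l) = 12*l - l = 11*l)
(-14 + (G(-4) + 4)**2)**2 = (-14 + (11*(-4) + 4)**2)**2 = (-14 + (-44 + 4)**2)**2 = (-14 + (-40)**2)**2 = (-14 + 1600)**2 = 1586**2 = 2515396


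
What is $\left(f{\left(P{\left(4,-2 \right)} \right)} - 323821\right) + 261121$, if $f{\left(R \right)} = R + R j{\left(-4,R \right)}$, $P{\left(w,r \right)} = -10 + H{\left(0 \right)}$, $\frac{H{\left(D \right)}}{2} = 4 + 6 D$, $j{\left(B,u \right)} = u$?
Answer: $-62698$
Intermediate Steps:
$H{\left(D \right)} = 8 + 12 D$ ($H{\left(D \right)} = 2 \left(4 + 6 D\right) = 8 + 12 D$)
$P{\left(w,r \right)} = -2$ ($P{\left(w,r \right)} = -10 + \left(8 + 12 \cdot 0\right) = -10 + \left(8 + 0\right) = -10 + 8 = -2$)
$f{\left(R \right)} = R + R^{2}$ ($f{\left(R \right)} = R + R R = R + R^{2}$)
$\left(f{\left(P{\left(4,-2 \right)} \right)} - 323821\right) + 261121 = \left(- 2 \left(1 - 2\right) - 323821\right) + 261121 = \left(\left(-2\right) \left(-1\right) - 323821\right) + 261121 = \left(2 - 323821\right) + 261121 = -323819 + 261121 = -62698$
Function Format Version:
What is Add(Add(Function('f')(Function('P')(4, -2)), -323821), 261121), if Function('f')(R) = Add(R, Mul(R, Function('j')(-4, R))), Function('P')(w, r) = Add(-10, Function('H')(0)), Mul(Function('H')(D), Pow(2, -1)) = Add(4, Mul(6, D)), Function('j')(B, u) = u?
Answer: -62698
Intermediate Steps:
Function('H')(D) = Add(8, Mul(12, D)) (Function('H')(D) = Mul(2, Add(4, Mul(6, D))) = Add(8, Mul(12, D)))
Function('P')(w, r) = -2 (Function('P')(w, r) = Add(-10, Add(8, Mul(12, 0))) = Add(-10, Add(8, 0)) = Add(-10, 8) = -2)
Function('f')(R) = Add(R, Pow(R, 2)) (Function('f')(R) = Add(R, Mul(R, R)) = Add(R, Pow(R, 2)))
Add(Add(Function('f')(Function('P')(4, -2)), -323821), 261121) = Add(Add(Mul(-2, Add(1, -2)), -323821), 261121) = Add(Add(Mul(-2, -1), -323821), 261121) = Add(Add(2, -323821), 261121) = Add(-323819, 261121) = -62698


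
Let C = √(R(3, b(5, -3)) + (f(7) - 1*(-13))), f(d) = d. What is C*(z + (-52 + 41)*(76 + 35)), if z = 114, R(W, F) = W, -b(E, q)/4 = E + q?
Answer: -1107*√23 ≈ -5309.0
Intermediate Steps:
b(E, q) = -4*E - 4*q (b(E, q) = -4*(E + q) = -4*E - 4*q)
C = √23 (C = √(3 + (7 - 1*(-13))) = √(3 + (7 + 13)) = √(3 + 20) = √23 ≈ 4.7958)
C*(z + (-52 + 41)*(76 + 35)) = √23*(114 + (-52 + 41)*(76 + 35)) = √23*(114 - 11*111) = √23*(114 - 1221) = √23*(-1107) = -1107*√23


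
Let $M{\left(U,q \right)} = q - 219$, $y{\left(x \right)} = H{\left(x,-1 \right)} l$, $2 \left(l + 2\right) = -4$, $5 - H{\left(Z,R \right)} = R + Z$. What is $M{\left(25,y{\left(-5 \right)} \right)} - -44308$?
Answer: $44045$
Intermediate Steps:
$H{\left(Z,R \right)} = 5 - R - Z$ ($H{\left(Z,R \right)} = 5 - \left(R + Z\right) = 5 - R - Z$)
$l = -4$ ($l = -2 + \frac{1}{2} \left(-4\right) = -2 - 2 = -4$)
$y{\left(x \right)} = -24 + 4 x$ ($y{\left(x \right)} = \left(5 - -1 - x\right) \left(-4\right) = \left(5 + 1 - x\right) \left(-4\right) = \left(6 - x\right) \left(-4\right) = -24 + 4 x$)
$M{\left(U,q \right)} = -219 + q$
$M{\left(25,y{\left(-5 \right)} \right)} - -44308 = \left(-219 + \left(-24 + 4 \left(-5\right)\right)\right) - -44308 = \left(-219 - 44\right) + 44308 = -263 + 44308 = 44045$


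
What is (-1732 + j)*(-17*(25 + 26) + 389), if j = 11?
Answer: 822638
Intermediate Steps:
(-1732 + j)*(-17*(25 + 26) + 389) = (-1732 + 11)*(-17*(25 + 26) + 389) = -1721*(-17*51 + 389) = -1721*(-867 + 389) = -1721*(-478) = 822638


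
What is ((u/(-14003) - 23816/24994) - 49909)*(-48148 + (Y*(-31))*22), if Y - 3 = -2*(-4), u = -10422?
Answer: 486040781738795850/174995491 ≈ 2.7774e+9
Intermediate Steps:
Y = 11 (Y = 3 - 2*(-4) = 3 + 8 = 11)
((u/(-14003) - 23816/24994) - 49909)*(-48148 + (Y*(-31))*22) = ((-10422/(-14003) - 23816/24994) - 49909)*(-48148 + (11*(-31))*22) = ((-10422*(-1/14003) - 23816*1/24994) - 49909)*(-48148 - 341*22) = ((10422/14003 - 11908/12497) - 49909)*(-48148 - 7502) = (-36503990/174995491 - 49909)*(-55650) = -8733886464309/174995491*(-55650) = 486040781738795850/174995491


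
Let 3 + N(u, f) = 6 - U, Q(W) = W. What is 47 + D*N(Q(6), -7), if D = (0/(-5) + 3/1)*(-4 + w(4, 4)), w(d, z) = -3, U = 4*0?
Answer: -16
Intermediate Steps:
U = 0
N(u, f) = 3 (N(u, f) = -3 + (6 - 1*0) = -3 + (6 + 0) = -3 + 6 = 3)
D = -21 (D = (0/(-5) + 3/1)*(-4 - 3) = (0*(-1/5) + 3*1)*(-7) = (0 + 3)*(-7) = 3*(-7) = -21)
47 + D*N(Q(6), -7) = 47 - 21*3 = 47 - 63 = -16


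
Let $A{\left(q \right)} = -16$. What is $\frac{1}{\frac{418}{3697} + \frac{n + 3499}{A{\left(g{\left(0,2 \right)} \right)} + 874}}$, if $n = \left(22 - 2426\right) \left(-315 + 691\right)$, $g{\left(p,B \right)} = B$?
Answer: $- \frac{96122}{100861777} \approx -0.00095301$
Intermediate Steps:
$n = -903904$ ($n = \left(-2404\right) 376 = -903904$)
$\frac{1}{\frac{418}{3697} + \frac{n + 3499}{A{\left(g{\left(0,2 \right)} \right)} + 874}} = \frac{1}{\frac{418}{3697} + \frac{-903904 + 3499}{-16 + 874}} = \frac{1}{418 \cdot \frac{1}{3697} - \frac{900405}{858}} = \frac{1}{\frac{418}{3697} - \frac{27285}{26}} = \frac{1}{- \frac{100861777}{96122}} = - \frac{96122}{100861777}$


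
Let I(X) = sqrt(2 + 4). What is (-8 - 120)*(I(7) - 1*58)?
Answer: 7424 - 128*sqrt(6) ≈ 7110.5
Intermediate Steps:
I(X) = sqrt(6)
(-8 - 120)*(I(7) - 1*58) = (-8 - 120)*(sqrt(6) - 1*58) = -128*(sqrt(6) - 58) = -128*(-58 + sqrt(6)) = 7424 - 128*sqrt(6)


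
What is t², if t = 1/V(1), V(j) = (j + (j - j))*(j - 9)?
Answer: 1/64 ≈ 0.015625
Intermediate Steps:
V(j) = j*(-9 + j) (V(j) = (j + 0)*(-9 + j) = j*(-9 + j))
t = -⅛ (t = 1/(1*(-9 + 1)) = 1/(1*(-8)) = 1/(-8) = -⅛ ≈ -0.12500)
t² = (-⅛)² = 1/64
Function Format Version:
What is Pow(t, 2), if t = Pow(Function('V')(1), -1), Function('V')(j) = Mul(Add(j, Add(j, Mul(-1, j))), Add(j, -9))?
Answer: Rational(1, 64) ≈ 0.015625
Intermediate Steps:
Function('V')(j) = Mul(j, Add(-9, j)) (Function('V')(j) = Mul(Add(j, 0), Add(-9, j)) = Mul(j, Add(-9, j)))
t = Rational(-1, 8) (t = Pow(Mul(1, Add(-9, 1)), -1) = Pow(Mul(1, -8), -1) = Pow(-8, -1) = Rational(-1, 8) ≈ -0.12500)
Pow(t, 2) = Pow(Rational(-1, 8), 2) = Rational(1, 64)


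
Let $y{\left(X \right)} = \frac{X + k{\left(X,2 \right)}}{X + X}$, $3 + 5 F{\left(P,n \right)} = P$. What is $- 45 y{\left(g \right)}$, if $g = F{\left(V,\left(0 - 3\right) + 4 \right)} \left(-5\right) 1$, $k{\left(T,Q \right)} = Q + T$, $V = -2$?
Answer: $-54$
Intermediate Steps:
$F{\left(P,n \right)} = - \frac{3}{5} + \frac{P}{5}$
$g = 5$ ($g = \left(- \frac{3}{5} + \frac{1}{5} \left(-2\right)\right) \left(-5\right) 1 = \left(- \frac{3}{5} - \frac{2}{5}\right) \left(-5\right) 1 = \left(-1\right) \left(-5\right) 1 = 5 \cdot 1 = 5$)
$y{\left(X \right)} = \frac{2 + 2 X}{2 X}$ ($y{\left(X \right)} = \frac{X + \left(2 + X\right)}{X + X} = \frac{2 + 2 X}{2 X}$)
$- 45 y{\left(g \right)} = - 45 \frac{1 + 5}{5} = - 45 \cdot \frac{1}{5} \cdot 6 = \left(-45\right) \frac{6}{5} = -54$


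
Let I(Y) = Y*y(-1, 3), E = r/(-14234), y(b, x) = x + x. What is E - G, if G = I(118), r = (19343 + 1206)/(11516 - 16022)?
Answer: -45409969483/64138404 ≈ -708.00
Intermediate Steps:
r = -20549/4506 (r = 20549/(-4506) = 20549*(-1/4506) = -20549/4506 ≈ -4.5604)
y(b, x) = 2*x
E = 20549/64138404 (E = -20549/4506/(-14234) = -20549/4506*(-1/14234) = 20549/64138404 ≈ 0.00032039)
I(Y) = 6*Y (I(Y) = Y*(2*3) = Y*6 = 6*Y)
G = 708 (G = 6*118 = 708)
E - G = 20549/64138404 - 1*708 = 20549/64138404 - 708 = -45409969483/64138404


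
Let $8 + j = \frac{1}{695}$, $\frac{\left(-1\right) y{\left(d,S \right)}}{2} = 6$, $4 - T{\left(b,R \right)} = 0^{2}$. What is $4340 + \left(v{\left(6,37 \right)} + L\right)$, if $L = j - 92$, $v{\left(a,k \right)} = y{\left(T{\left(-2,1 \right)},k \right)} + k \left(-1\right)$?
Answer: $\frac{2912746}{695} \approx 4191.0$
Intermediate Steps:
$T{\left(b,R \right)} = 4$ ($T{\left(b,R \right)} = 4 - 0^{2} = 4 - 0 = 4 + 0 = 4$)
$y{\left(d,S \right)} = -12$ ($y{\left(d,S \right)} = \left(-2\right) 6 = -12$)
$v{\left(a,k \right)} = -12 - k$ ($v{\left(a,k \right)} = -12 + k \left(-1\right) = -12 - k$)
$j = - \frac{5559}{695}$ ($j = -8 + \frac{1}{695} = - \frac{5559}{695} \approx -7.9986$)
$L = - \frac{69499}{695}$ ($L = - \frac{5559}{695} - 92 = - \frac{69499}{695} \approx -99.999$)
$4340 + \left(v{\left(6,37 \right)} + L\right) = 4340 - \frac{103554}{695} = \frac{2912746}{695}$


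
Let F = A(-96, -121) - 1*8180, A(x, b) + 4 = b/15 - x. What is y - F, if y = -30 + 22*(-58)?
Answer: 101851/15 ≈ 6790.1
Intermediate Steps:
y = -1306 (y = -30 - 1276 = -1306)
A(x, b) = -4 - x + b/15 (A(x, b) = -4 + (b/15 - x) = -4 + (-x + b/15) = -4 - x + b/15)
F = -121441/15 (F = (-4 - 1*(-96) + (1/15)*(-121)) - 1*8180 = (-4 + 96 - 121/15) - 8180 = 1259/15 - 8180 = -121441/15 ≈ -8096.1)
y - F = -1306 - 1*(-121441/15) = -1306 + 121441/15 = 101851/15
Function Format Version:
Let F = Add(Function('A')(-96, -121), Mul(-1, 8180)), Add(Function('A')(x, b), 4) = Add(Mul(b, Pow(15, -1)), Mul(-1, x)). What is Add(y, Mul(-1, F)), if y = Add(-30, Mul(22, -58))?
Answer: Rational(101851, 15) ≈ 6790.1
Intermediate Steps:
y = -1306 (y = Add(-30, -1276) = -1306)
Function('A')(x, b) = Add(-4, Mul(-1, x), Mul(Rational(1, 15), b)) (Function('A')(x, b) = Add(-4, Add(Mul(b, Pow(15, -1)), Mul(-1, x))) = Add(-4, Add(Mul(b, Rational(1, 15)), Mul(-1, x))) = Add(-4, Add(Mul(Rational(1, 15), b), Mul(-1, x))) = Add(-4, Add(Mul(-1, x), Mul(Rational(1, 15), b))) = Add(-4, Mul(-1, x), Mul(Rational(1, 15), b)))
F = Rational(-121441, 15) (F = Add(Add(-4, Mul(-1, -96), Mul(Rational(1, 15), -121)), Mul(-1, 8180)) = Add(Add(-4, 96, Rational(-121, 15)), -8180) = Add(Rational(1259, 15), -8180) = Rational(-121441, 15) ≈ -8096.1)
Add(y, Mul(-1, F)) = Add(-1306, Mul(-1, Rational(-121441, 15))) = Add(-1306, Rational(121441, 15)) = Rational(101851, 15)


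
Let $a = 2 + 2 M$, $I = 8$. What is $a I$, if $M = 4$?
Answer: $80$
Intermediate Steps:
$a = 10$ ($a = 2 + 2 \cdot 4 = 2 + 8 = 10$)
$a I = 10 \cdot 8 = 80$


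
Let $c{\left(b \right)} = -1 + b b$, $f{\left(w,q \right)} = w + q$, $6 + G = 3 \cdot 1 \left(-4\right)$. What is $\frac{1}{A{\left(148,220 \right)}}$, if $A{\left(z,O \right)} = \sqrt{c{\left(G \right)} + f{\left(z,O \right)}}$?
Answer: $\frac{\sqrt{691}}{691} \approx 0.038042$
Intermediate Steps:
$G = -18$ ($G = -6 + 3 \cdot 1 \left(-4\right) = -6 + 3 \left(-4\right) = -6 - 12 = -18$)
$f{\left(w,q \right)} = q + w$
$c{\left(b \right)} = -1 + b^{2}$
$A{\left(z,O \right)} = \sqrt{323 + O + z}$ ($A{\left(z,O \right)} = \sqrt{\left(-1 + \left(-18\right)^{2}\right) + \left(O + z\right)} = \sqrt{\left(-1 + 324\right) + \left(O + z\right)} = \sqrt{323 + \left(O + z\right)} = \sqrt{323 + O + z}$)
$\frac{1}{A{\left(148,220 \right)}} = \frac{1}{\sqrt{323 + 220 + 148}} = \frac{1}{\sqrt{691}} = \frac{\sqrt{691}}{691}$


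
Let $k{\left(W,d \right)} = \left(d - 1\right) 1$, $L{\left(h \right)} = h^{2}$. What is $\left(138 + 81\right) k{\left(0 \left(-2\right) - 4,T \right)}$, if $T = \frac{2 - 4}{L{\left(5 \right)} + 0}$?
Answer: $- \frac{5913}{25} \approx -236.52$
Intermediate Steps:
$T = - \frac{2}{25}$ ($T = \frac{2 - 4}{5^{2} + 0} = - \frac{2}{25 + 0} = - \frac{2}{25} \approx -0.08$)
$k{\left(W,d \right)} = -1 + d$ ($k{\left(W,d \right)} = \left(-1 + d\right) 1 = -1 + d$)
$\left(138 + 81\right) k{\left(0 \left(-2\right) - 4,T \right)} = \left(138 + 81\right) \left(-1 - \frac{2}{25}\right) = 219 \left(- \frac{27}{25}\right) = - \frac{5913}{25}$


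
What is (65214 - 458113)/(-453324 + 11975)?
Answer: 392899/441349 ≈ 0.89022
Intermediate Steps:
(65214 - 458113)/(-453324 + 11975) = -392899/(-441349) = -392899*(-1/441349) = 392899/441349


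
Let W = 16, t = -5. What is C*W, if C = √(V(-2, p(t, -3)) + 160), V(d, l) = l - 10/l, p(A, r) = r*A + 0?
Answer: 16*√1569/3 ≈ 211.26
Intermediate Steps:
p(A, r) = A*r (p(A, r) = A*r + 0 = A*r)
C = √1569/3 (C = √((-5*(-3) - 10/((-5*(-3)))) + 160) = √((15 - 10/15) + 160) = √((15 - 10*1/15) + 160) = √((15 - ⅔) + 160) = √(43/3 + 160) = √(523/3) = √1569/3 ≈ 13.204)
C*W = (√1569/3)*16 = 16*√1569/3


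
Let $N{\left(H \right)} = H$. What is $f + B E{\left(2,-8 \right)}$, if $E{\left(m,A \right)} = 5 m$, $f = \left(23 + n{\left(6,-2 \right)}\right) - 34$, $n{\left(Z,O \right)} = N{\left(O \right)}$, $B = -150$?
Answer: $-1513$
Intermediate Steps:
$n{\left(Z,O \right)} = O$
$f = -13$ ($f = \left(23 - 2\right) - 34 = 21 - 34 = -13$)
$f + B E{\left(2,-8 \right)} = -13 - 150 \cdot 5 \cdot 2 = -13 - 1500 = -1513$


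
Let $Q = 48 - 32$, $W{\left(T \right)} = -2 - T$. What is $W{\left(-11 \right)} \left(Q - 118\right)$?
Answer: $-918$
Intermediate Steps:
$Q = 16$ ($Q = 48 - 32 = 16$)
$W{\left(-11 \right)} \left(Q - 118\right) = \left(-2 - -11\right) \left(16 - 118\right) = \left(-2 + 11\right) \left(-102\right) = 9 \left(-102\right) = -918$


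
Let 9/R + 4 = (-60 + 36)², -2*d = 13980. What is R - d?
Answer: 3998289/572 ≈ 6990.0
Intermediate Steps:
d = -6990 (d = -½*13980 = -6990)
R = 9/572 (R = 9/(-4 + (-60 + 36)²) = 9/(-4 + (-24)²) = 9/(-4 + 576) = 9/572 ≈ 0.015734)
R - d = 9/572 - 1*(-6990) = 9/572 + 6990 = 3998289/572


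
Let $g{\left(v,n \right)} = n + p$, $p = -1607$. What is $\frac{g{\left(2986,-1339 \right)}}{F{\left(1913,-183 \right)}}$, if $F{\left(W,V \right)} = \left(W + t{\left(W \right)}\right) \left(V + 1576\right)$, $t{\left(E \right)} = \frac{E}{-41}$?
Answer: $- \frac{60393}{53296180} \approx -0.0011332$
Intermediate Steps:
$t{\left(E \right)} = - \frac{E}{41}$ ($t{\left(E \right)} = E \left(- \frac{1}{41}\right) = - \frac{E}{41}$)
$g{\left(v,n \right)} = -1607 + n$ ($g{\left(v,n \right)} = n - 1607 = -1607 + n$)
$F{\left(W,V \right)} = \frac{40 W \left(1576 + V\right)}{41}$ ($F{\left(W,V \right)} = \left(W - \frac{W}{41}\right) \left(V + 1576\right) = \frac{40 W}{41} \left(1576 + V\right) = \frac{40 W \left(1576 + V\right)}{41}$)
$\frac{g{\left(2986,-1339 \right)}}{F{\left(1913,-183 \right)}} = \frac{-1607 - 1339}{\frac{40}{41} \cdot 1913 \left(1576 - 183\right)} = - \frac{2946}{\frac{40}{41} \cdot 1913 \cdot 1393} = - \frac{2946}{\frac{106592360}{41}} = \left(-2946\right) \frac{41}{106592360} = - \frac{60393}{53296180}$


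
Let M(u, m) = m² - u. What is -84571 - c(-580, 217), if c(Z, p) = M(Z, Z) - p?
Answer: -421334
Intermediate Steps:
c(Z, p) = Z² - Z - p (c(Z, p) = (Z² - Z) - p = Z² - Z - p)
-84571 - c(-580, 217) = -84571 - ((-580)² - 1*(-580) - 1*217) = -84571 - (336400 + 580 - 217) = -84571 - 1*336763 = -84571 - 336763 = -421334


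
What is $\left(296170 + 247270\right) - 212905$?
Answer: $330535$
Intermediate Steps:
$\left(296170 + 247270\right) - 212905 = 543440 - 212905 = 330535$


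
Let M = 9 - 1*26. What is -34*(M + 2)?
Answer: 510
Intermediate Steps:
M = -17 (M = 9 - 26 = -17)
-34*(M + 2) = -34*(-17 + 2) = -34*(-15) = 510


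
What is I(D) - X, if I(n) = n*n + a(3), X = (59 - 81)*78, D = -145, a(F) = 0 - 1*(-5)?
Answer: 22746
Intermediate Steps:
a(F) = 5 (a(F) = 0 + 5 = 5)
X = -1716 (X = -22*78 = -1716)
I(n) = 5 + n**2 (I(n) = n*n + 5 = n**2 + 5 = 5 + n**2)
I(D) - X = (5 + (-145)**2) - 1*(-1716) = (5 + 21025) + 1716 = 21030 + 1716 = 22746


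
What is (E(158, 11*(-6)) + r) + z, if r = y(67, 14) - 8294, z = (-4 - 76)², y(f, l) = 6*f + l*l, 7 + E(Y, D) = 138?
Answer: -1165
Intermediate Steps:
E(Y, D) = 131 (E(Y, D) = -7 + 138 = 131)
y(f, l) = l² + 6*f (y(f, l) = 6*f + l² = l² + 6*f)
z = 6400 (z = (-80)² = 6400)
r = -7696 (r = (14² + 6*67) - 8294 = (196 + 402) - 8294 = 598 - 8294 = -7696)
(E(158, 11*(-6)) + r) + z = (131 - 7696) + 6400 = -7565 + 6400 = -1165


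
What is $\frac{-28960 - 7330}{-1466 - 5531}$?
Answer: $\frac{36290}{6997} \approx 5.1865$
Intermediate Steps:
$\frac{-28960 - 7330}{-1466 - 5531} = - \frac{36290}{-6997} = \left(-36290\right) \left(- \frac{1}{6997}\right) = \frac{36290}{6997}$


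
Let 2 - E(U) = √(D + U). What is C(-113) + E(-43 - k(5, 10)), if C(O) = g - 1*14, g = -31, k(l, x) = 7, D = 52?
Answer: -43 - √2 ≈ -44.414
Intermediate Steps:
E(U) = 2 - √(52 + U)
C(O) = -45 (C(O) = -31 - 1*14 = -31 - 14 = -45)
C(-113) + E(-43 - k(5, 10)) = -45 + (2 - √(52 + (-43 - 1*7))) = -45 + (2 - √(52 + (-43 - 7))) = -45 + (2 - √(52 - 50)) = -45 + (2 - √2) = -43 - √2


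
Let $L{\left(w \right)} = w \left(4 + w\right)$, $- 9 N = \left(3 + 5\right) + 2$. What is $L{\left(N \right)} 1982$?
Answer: $- \frac{515320}{81} \approx -6362.0$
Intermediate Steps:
$N = - \frac{10}{9}$ ($N = - \frac{\left(3 + 5\right) + 2}{9} = - \frac{8 + 2}{9} = \left(- \frac{1}{9}\right) 10 = - \frac{10}{9} \approx -1.1111$)
$L{\left(N \right)} 1982 = - \frac{10 \left(4 - \frac{10}{9}\right)}{9} \cdot 1982 = \left(- \frac{10}{9}\right) \frac{26}{9} \cdot 1982 = \left(- \frac{260}{81}\right) 1982 = - \frac{515320}{81}$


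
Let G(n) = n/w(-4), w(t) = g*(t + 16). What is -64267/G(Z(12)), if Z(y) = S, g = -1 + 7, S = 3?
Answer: -1542408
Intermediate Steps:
g = 6
w(t) = 96 + 6*t (w(t) = 6*(t + 16) = 6*(16 + t) = 96 + 6*t)
Z(y) = 3
G(n) = n/72 (G(n) = n/(96 + 6*(-4)) = n/(96 - 24) = n/72)
-64267/G(Z(12)) = -64267/((1/72)*3) = -64267/1/24 = -64267*24 = -1542408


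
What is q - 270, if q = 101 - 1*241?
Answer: -410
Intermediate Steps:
q = -140 (q = 101 - 241 = -140)
q - 270 = -140 - 270 = -410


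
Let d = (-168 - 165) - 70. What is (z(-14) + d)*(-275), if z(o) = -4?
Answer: 111925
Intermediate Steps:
d = -403 (d = -333 - 70 = -403)
(z(-14) + d)*(-275) = (-4 - 403)*(-275) = -407*(-275) = 111925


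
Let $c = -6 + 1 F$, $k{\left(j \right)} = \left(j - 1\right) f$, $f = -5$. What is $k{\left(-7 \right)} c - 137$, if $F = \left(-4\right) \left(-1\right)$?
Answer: $-217$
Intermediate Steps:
$F = 4$
$k{\left(j \right)} = 5 - 5 j$ ($k{\left(j \right)} = \left(j - 1\right) \left(-5\right) = \left(-1 + j\right) \left(-5\right) = 5 - 5 j$)
$c = -2$ ($c = -6 + 1 \cdot 4 = -6 + 4 = -2$)
$k{\left(-7 \right)} c - 137 = \left(5 - -35\right) \left(-2\right) - 137 = \left(5 + 35\right) \left(-2\right) - 137 = 40 \left(-2\right) - 137 = -80 - 137 = -217$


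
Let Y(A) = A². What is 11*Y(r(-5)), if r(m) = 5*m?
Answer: 6875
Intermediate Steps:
11*Y(r(-5)) = 11*(5*(-5))² = 11*(-25)² = 11*625 = 6875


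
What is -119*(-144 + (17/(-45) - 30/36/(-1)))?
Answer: 1537361/90 ≈ 17082.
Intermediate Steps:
-119*(-144 + (17/(-45) - 30/36/(-1))) = -119*(-144 + (17*(-1/45) - 30*1/36*(-1))) = -119*(-144 + (-17/45 - ⅚*(-1))) = -119*(-144 + (-17/45 + ⅚)) = -119*(-144 + 41/90) = -119*(-12919/90) = 1537361/90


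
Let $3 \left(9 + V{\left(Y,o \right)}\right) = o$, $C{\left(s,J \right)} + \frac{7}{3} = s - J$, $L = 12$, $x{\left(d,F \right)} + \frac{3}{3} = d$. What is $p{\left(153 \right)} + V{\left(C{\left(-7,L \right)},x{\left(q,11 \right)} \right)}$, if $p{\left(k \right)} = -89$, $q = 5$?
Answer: $- \frac{290}{3} \approx -96.667$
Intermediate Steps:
$x{\left(d,F \right)} = -1 + d$
$C{\left(s,J \right)} = - \frac{7}{3} + s - J$ ($C{\left(s,J \right)} = - \frac{7}{3} - \left(J - s\right) = - \frac{7}{3} + s - J$)
$V{\left(Y,o \right)} = -9 + \frac{o}{3}$
$p{\left(153 \right)} + V{\left(C{\left(-7,L \right)},x{\left(q,11 \right)} \right)} = -89 - \left(9 - \frac{-1 + 5}{3}\right) = -89 + \left(-9 + \frac{1}{3} \cdot 4\right) = -89 + \left(-9 + \frac{4}{3}\right) = -89 - \frac{23}{3} = - \frac{290}{3}$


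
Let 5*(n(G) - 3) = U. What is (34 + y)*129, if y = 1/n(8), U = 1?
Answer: 70821/16 ≈ 4426.3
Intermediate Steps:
n(G) = 16/5 (n(G) = 3 + (⅕)*1 = 3 + ⅕ = 16/5)
y = 5/16 (y = 1/(16/5) = 5/16 ≈ 0.31250)
(34 + y)*129 = (34 + 5/16)*129 = (549/16)*129 = 70821/16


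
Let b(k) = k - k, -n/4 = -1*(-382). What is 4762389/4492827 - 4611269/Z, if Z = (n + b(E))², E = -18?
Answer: -3199494742829/3496593531456 ≈ -0.91503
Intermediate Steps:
n = -1528 (n = -(-4)*(-382) = -4*382 = -1528)
b(k) = 0
Z = 2334784 (Z = (-1528 + 0)² = (-1528)² = 2334784)
4762389/4492827 - 4611269/Z = 4762389/4492827 - 4611269/2334784 = 4762389*(1/4492827) - 4611269*1/2334784 = 1587463/1497609 - 4611269/2334784 = -3199494742829/3496593531456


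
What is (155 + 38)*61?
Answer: 11773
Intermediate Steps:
(155 + 38)*61 = 193*61 = 11773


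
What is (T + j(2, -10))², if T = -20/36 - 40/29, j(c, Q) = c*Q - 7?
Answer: 57032704/68121 ≈ 837.23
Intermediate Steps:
j(c, Q) = -7 + Q*c (j(c, Q) = Q*c - 7 = -7 + Q*c)
T = -505/261 (T = -20*1/36 - 40*1/29 = -5/9 - 40/29 = -505/261 ≈ -1.9349)
(T + j(2, -10))² = (-505/261 + (-7 - 10*2))² = (-505/261 + (-7 - 20))² = (-505/261 - 27)² = (-7552/261)² = 57032704/68121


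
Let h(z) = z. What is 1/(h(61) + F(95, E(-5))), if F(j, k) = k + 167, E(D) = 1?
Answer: 1/229 ≈ 0.0043668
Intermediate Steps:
F(j, k) = 167 + k
1/(h(61) + F(95, E(-5))) = 1/(61 + (167 + 1)) = 1/(61 + 168) = 1/229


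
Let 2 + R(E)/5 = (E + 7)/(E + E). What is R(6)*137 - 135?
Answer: -9155/12 ≈ -762.92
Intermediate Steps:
R(E) = -10 + 5*(7 + E)/(2*E) (R(E) = -10 + 5*((E + 7)/(E + E)) = -10 + 5*((7 + E)/((2*E))) = -10 + 5*((7 + E)*(1/(2*E))) = -10 + 5*((7 + E)/(2*E)) = -10 + 5*(7 + E)/(2*E))
R(6)*137 - 135 = ((5/2)*(7 - 3*6)/6)*137 - 135 = ((5/2)*(⅙)*(7 - 18))*137 - 135 = ((5/2)*(⅙)*(-11))*137 - 135 = -55/12*137 - 135 = -7535/12 - 135 = -9155/12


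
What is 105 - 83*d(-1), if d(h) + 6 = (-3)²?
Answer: -144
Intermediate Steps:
d(h) = 3 (d(h) = -6 + (-3)² = -6 + 9 = 3)
105 - 83*d(-1) = 105 - 83*3 = 105 - 249 = -144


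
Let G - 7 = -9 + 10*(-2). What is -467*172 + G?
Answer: -80346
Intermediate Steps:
G = -22 (G = 7 + (-9 + 10*(-2)) = 7 + (-9 - 20) = 7 - 29 = -22)
-467*172 + G = -467*172 - 22 = -80324 - 22 = -80346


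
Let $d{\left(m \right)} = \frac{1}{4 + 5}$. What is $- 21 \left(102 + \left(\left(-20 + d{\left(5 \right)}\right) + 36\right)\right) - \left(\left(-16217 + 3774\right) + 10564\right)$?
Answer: $- \frac{1804}{3} \approx -601.33$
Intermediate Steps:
$d{\left(m \right)} = \frac{1}{9}$
$- 21 \left(102 + \left(\left(-20 + d{\left(5 \right)}\right) + 36\right)\right) - \left(\left(-16217 + 3774\right) + 10564\right) = - 21 \left(102 + \left(\left(-20 + \frac{1}{9}\right) + 36\right)\right) - \left(\left(-16217 + 3774\right) + 10564\right) = - 21 \left(102 + \left(- \frac{179}{9} + 36\right)\right) - \left(-12443 + 10564\right) = - 21 \left(102 + \frac{145}{9}\right) - -1879 = \left(-21\right) \frac{1063}{9} + 1879 = - \frac{7441}{3} + 1879 = - \frac{1804}{3}$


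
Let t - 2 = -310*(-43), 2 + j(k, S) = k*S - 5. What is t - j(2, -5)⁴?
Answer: -70189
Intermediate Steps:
j(k, S) = -7 + S*k (j(k, S) = -2 + (k*S - 5) = -2 + (S*k - 5) = -2 + (-5 + S*k) = -7 + S*k)
t = 13332 (t = 2 - 310*(-43) = 2 + 13330 = 13332)
t - j(2, -5)⁴ = 13332 - (-7 - 5*2)⁴ = 13332 - (-7 - 10)⁴ = 13332 - 1*(-17)⁴ = 13332 - 1*83521 = 13332 - 83521 = -70189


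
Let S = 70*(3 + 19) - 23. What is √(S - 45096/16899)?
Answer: √48050779957/5633 ≈ 38.914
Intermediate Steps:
S = 1517 (S = 70*22 - 23 = 1540 - 23 = 1517)
√(S - 45096/16899) = √(1517 - 45096/16899) = √(1517 - 45096*1/16899) = √(1517 - 15032/5633) = √(8530229/5633) = √48050779957/5633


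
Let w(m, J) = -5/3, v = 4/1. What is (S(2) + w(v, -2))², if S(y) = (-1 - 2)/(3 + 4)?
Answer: 1936/441 ≈ 4.3900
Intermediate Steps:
v = 4 (v = 4*1 = 4)
S(y) = -3/7
w(m, J) = -5/3 (w(m, J) = -5*⅓ = -5/3)
(S(2) + w(v, -2))² = (-3/7 - 5/3)² = (-44/21)² = 1936/441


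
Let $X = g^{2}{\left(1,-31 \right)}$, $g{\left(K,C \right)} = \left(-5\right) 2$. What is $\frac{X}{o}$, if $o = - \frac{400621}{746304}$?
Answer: $- \frac{5740800}{30817} \approx -186.29$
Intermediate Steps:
$g{\left(K,C \right)} = -10$
$X = 100$ ($X = \left(-10\right)^{2} = 100$)
$o = - \frac{30817}{57408}$ ($o = \left(-400621\right) \frac{1}{746304} = - \frac{30817}{57408} \approx -0.53681$)
$\frac{X}{o} = \frac{100}{- \frac{30817}{57408}} = 100 \left(- \frac{57408}{30817}\right) = - \frac{5740800}{30817}$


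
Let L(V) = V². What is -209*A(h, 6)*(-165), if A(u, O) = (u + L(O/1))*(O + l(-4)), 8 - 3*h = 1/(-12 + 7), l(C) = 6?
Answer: 16028628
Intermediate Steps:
h = 41/15 (h = 8/3 - 1/(3*(-12 + 7)) = 8/3 - ⅓/(-5) = 8/3 - ⅓*(-⅕) = 8/3 + 1/15 = 41/15 ≈ 2.7333)
A(u, O) = (6 + O)*(u + O²) (A(u, O) = (u + (O/1)²)*(O + 6) = (u + (O*1)²)*(6 + O) = (u + O²)*(6 + O) = (6 + O)*(u + O²))
-209*A(h, 6)*(-165) = -209*(6³ + 6*(41/15) + 6*6² + 6*(41/15))*(-165) = -209*(216 + 82/5 + 6*36 + 82/5)*(-165) = -209*(216 + 82/5 + 216 + 82/5)*(-165) = -209*2324/5*(-165) = -485716/5*(-165) = 16028628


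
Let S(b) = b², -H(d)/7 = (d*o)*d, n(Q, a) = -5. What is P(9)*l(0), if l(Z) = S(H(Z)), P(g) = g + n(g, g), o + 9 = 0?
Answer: 0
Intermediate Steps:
o = -9 (o = -9 + 0 = -9)
H(d) = 63*d² (H(d) = -7*d*(-9)*d = -7*(-9*d)*d = -(-63)*d² = 63*d²)
P(g) = -5 + g (P(g) = g - 5 = -5 + g)
l(Z) = 3969*Z⁴ (l(Z) = (63*Z²)² = 3969*Z⁴)
P(9)*l(0) = (-5 + 9)*(3969*0⁴) = 4*(3969*0) = 4*0 = 0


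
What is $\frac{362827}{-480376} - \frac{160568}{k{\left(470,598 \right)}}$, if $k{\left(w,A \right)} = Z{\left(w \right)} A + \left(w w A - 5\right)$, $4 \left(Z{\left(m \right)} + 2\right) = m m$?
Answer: $- \frac{59987689272591}{79320429222424} \approx -0.75627$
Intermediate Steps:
$Z{\left(m \right)} = -2 + \frac{m^{2}}{4}$ ($Z{\left(m \right)} = -2 + \frac{m m}{4} = -2 + \frac{m^{2}}{4}$)
$k{\left(w,A \right)} = -5 + A w^{2} + A \left(-2 + \frac{w^{2}}{4}\right)$ ($k{\left(w,A \right)} = \left(-2 + \frac{w^{2}}{4}\right) A + \left(w w A - 5\right) = A \left(-2 + \frac{w^{2}}{4}\right) + \left(w^{2} A - 5\right) = A \left(-2 + \frac{w^{2}}{4}\right) + \left(A w^{2} - 5\right) = A \left(-2 + \frac{w^{2}}{4}\right) + \left(-5 + A w^{2}\right) = -5 + A w^{2} + A \left(-2 + \frac{w^{2}}{4}\right)$)
$\frac{362827}{-480376} - \frac{160568}{k{\left(470,598 \right)}} = \frac{362827}{-480376} - \frac{160568}{-5 - 1196 + \frac{5}{4} \cdot 598 \cdot 470^{2}} = 362827 \left(- \frac{1}{480376}\right) - \frac{160568}{-5 - 1196 + \frac{5}{4} \cdot 598 \cdot 220900} = - \frac{362827}{480376} - \frac{160568}{-5 - 1196 + 165122750} = - \frac{362827}{480376} - \frac{160568}{165121549} = - \frac{59987689272591}{79320429222424}$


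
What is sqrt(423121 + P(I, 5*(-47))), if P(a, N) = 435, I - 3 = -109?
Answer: 14*sqrt(2161) ≈ 650.81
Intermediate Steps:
I = -106 (I = 3 - 109 = -106)
sqrt(423121 + P(I, 5*(-47))) = sqrt(423121 + 435) = sqrt(423556) = 14*sqrt(2161)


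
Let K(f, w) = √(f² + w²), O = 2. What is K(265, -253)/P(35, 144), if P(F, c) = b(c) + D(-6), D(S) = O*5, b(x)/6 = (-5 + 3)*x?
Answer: -√134234/1718 ≈ -0.21326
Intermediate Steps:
b(x) = -12*x (b(x) = 6*((-5 + 3)*x) = 6*(-2*x) = -12*x)
D(S) = 10 (D(S) = 2*5 = 10)
P(F, c) = 10 - 12*c (P(F, c) = -12*c + 10 = 10 - 12*c)
K(265, -253)/P(35, 144) = √(265² + (-253)²)/(10 - 12*144) = √(70225 + 64009)/(10 - 1728) = √134234/(-1718) = √134234*(-1/1718) = -√134234/1718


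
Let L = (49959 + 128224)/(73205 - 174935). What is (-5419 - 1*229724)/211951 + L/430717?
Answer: -10303261070593663/9287023141739910 ≈ -1.1094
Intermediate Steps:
L = -178183/101730 (L = 178183/(-101730) = 178183*(-1/101730) = -178183/101730 ≈ -1.7515)
(-5419 - 1*229724)/211951 + L/430717 = (-5419 - 1*229724)/211951 - 178183/101730/430717 = (-5419 - 229724)*(1/211951) - 178183/101730*1/430717 = -235143*1/211951 - 178183/43816840410 = -235143/211951 - 178183/43816840410 = -10303261070593663/9287023141739910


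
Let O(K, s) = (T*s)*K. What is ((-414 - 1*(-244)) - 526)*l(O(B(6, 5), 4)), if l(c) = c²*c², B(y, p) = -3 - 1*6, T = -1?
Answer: -1169012736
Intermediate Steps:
B(y, p) = -9 (B(y, p) = -3 - 6 = -9)
O(K, s) = -K*s (O(K, s) = (-s)*K = -K*s)
l(c) = c⁴
((-414 - 1*(-244)) - 526)*l(O(B(6, 5), 4)) = ((-414 - 1*(-244)) - 526)*(-1*(-9)*4)⁴ = ((-414 + 244) - 526)*36⁴ = (-170 - 526)*1679616 = -696*1679616 = -1169012736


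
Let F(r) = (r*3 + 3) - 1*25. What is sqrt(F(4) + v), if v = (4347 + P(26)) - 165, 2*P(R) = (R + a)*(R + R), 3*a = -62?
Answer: 2*sqrt(9699)/3 ≈ 65.656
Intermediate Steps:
a = -62/3 (a = (1/3)*(-62) = -62/3 ≈ -20.667)
F(r) = -22 + 3*r (F(r) = (3*r + 3) - 25 = (3 + 3*r) - 25 = -22 + 3*r)
P(R) = R*(-62/3 + R) (P(R) = ((R - 62/3)*(R + R))/2 = ((-62/3 + R)*(2*R))/2 = (2*R*(-62/3 + R))/2 = R*(-62/3 + R))
v = 12962/3 (v = (4347 + (1/3)*26*(-62 + 3*26)) - 165 = (4347 + (1/3)*26*(-62 + 78)) - 165 = (4347 + (1/3)*26*16) - 165 = (4347 + 416/3) - 165 = 13457/3 - 165 = 12962/3 ≈ 4320.7)
sqrt(F(4) + v) = sqrt((-22 + 3*4) + 12962/3) = sqrt((-22 + 12) + 12962/3) = sqrt(-10 + 12962/3) = sqrt(12932/3) = 2*sqrt(9699)/3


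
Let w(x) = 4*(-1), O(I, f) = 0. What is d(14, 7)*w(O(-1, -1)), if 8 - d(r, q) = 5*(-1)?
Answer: -52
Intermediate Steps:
d(r, q) = 13 (d(r, q) = 8 - 5*(-1) = 8 - 1*(-5) = 8 + 5 = 13)
w(x) = -4
d(14, 7)*w(O(-1, -1)) = 13*(-4) = -52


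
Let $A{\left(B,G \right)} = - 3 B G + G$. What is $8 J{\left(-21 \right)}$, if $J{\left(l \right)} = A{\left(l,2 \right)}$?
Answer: $1024$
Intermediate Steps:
$A{\left(B,G \right)} = G - 3 B G$ ($A{\left(B,G \right)} = - 3 B G + G = G - 3 B G$)
$J{\left(l \right)} = 2 - 6 l$ ($J{\left(l \right)} = 2 \left(1 - 3 l\right) = 2 - 6 l$)
$8 J{\left(-21 \right)} = 8 \left(2 - -126\right) = 8 \left(2 + 126\right) = 8 \cdot 128 = 1024$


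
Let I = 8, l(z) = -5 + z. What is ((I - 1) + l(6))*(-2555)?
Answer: -20440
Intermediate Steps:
((I - 1) + l(6))*(-2555) = ((8 - 1) + (-5 + 6))*(-2555) = (7 + 1)*(-2555) = 8*(-2555) = -20440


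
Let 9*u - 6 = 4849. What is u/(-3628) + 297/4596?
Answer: -262832/3126429 ≈ -0.084068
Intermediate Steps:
u = 4855/9 (u = ⅔ + (⅑)*4849 = ⅔ + 4849/9 = 4855/9 ≈ 539.44)
u/(-3628) + 297/4596 = (4855/9)/(-3628) + 297/4596 = (4855/9)*(-1/3628) + 297*(1/4596) = -4855/32652 + 99/1532 = -262832/3126429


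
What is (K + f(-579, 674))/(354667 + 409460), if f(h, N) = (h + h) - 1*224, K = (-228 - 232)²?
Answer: 210218/764127 ≈ 0.27511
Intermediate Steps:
K = 211600 (K = (-460)² = 211600)
f(h, N) = -224 + 2*h (f(h, N) = 2*h - 224 = -224 + 2*h)
(K + f(-579, 674))/(354667 + 409460) = (211600 + (-224 + 2*(-579)))/(354667 + 409460) = (211600 + (-224 - 1158))/764127 = (211600 - 1382)*(1/764127) = 210218*(1/764127) = 210218/764127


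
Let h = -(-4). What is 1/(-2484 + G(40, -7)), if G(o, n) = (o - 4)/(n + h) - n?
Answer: -1/2489 ≈ -0.00040177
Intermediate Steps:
h = 4 (h = -1*(-4) = 4)
G(o, n) = -n + (-4 + o)/(4 + n) (G(o, n) = (o - 4)/(n + 4) - n = (-4 + o)/(4 + n) - n = -n + (-4 + o)/(4 + n))
1/(-2484 + G(40, -7)) = 1/(-2484 + (-4 + 40 - 1*(-7)² - 4*(-7))/(4 - 7)) = 1/(-2484 + (-4 + 40 - 1*49 + 28)/(-3)) = 1/(-2484 - (-4 + 40 - 49 + 28)/3) = 1/(-2484 - ⅓*15) = 1/(-2484 - 5) = 1/(-2489) = -1/2489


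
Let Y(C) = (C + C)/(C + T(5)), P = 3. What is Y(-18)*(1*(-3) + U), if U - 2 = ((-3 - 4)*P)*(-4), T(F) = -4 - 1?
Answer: 2988/23 ≈ 129.91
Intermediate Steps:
T(F) = -5
Y(C) = 2*C/(-5 + C) (Y(C) = (C + C)/(C - 5) = (2*C)/(-5 + C) = 2*C/(-5 + C))
U = 86 (U = 2 + ((-3 - 4)*3)*(-4) = 2 - 7*3*(-4) = 2 - 21*(-4) = 2 + 84 = 86)
Y(-18)*(1*(-3) + U) = (2*(-18)/(-5 - 18))*(1*(-3) + 86) = (2*(-18)/(-23))*(-3 + 86) = (2*(-18)*(-1/23))*83 = (36/23)*83 = 2988/23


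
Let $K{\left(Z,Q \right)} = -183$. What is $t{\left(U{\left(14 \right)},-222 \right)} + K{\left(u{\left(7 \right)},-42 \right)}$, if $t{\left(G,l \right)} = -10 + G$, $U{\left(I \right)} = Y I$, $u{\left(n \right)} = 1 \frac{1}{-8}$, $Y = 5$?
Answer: $-123$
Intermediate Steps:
$u{\left(n \right)} = - \frac{1}{8}$ ($u{\left(n \right)} = 1 \left(- \frac{1}{8}\right) = - \frac{1}{8}$)
$U{\left(I \right)} = 5 I$
$t{\left(U{\left(14 \right)},-222 \right)} + K{\left(u{\left(7 \right)},-42 \right)} = \left(-10 + 5 \cdot 14\right) - 183 = \left(-10 + 70\right) - 183 = 60 - 183 = -123$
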